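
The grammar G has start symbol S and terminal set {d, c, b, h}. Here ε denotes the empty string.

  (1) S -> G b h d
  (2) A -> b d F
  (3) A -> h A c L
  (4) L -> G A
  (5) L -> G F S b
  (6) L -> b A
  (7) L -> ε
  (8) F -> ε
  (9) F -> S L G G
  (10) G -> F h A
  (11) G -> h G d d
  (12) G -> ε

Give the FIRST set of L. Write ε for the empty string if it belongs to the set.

FIRST(A): from A->b d F we get {b}; from A->h A c L we get {h}. So FIRST(A) = {b, h}.
FIRST(S): from S->G b h d we get {b, h}. So FIRST(S) = {b, h}.
FIRST(F): from F->ε we get {ε}; from F->S L G G we get {b, h}. So FIRST(F) = {ε, b, h}.
FIRST(G): from G->F h A we get {b, h}; from G->h G d d we get {h}; from G->ε we get {ε}. So FIRST(G) = {ε, b, h}.
FIRST(L): from L->G A we get {b, h}; from L->G F S b we get {b, h}; from L->b A we get {b}; from L->ε we get {ε}. So FIRST(L) = {ε, b, h}.

{ε, b, h}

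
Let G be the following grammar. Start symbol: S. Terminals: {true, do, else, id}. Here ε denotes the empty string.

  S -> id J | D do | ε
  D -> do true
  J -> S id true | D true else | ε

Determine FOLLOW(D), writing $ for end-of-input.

{do, true}

FIRST(D): from D->do true we get {do}. So FIRST(D) = {do}.
FIRST(S): from S->id J we get {id}; from S->D do we get {do}; from S->ε we get {ε}. So FIRST(S) = {ε, do, id}.
FIRST(J): from J->S id true we get {do, id}; from J->D true else we get {do}; from J->ε we get {ε}. So FIRST(J) = {ε, do, id}.
FOLLOW(S) includes $ since S is the start symbol.
FOLLOW(S): in J->S id true, S is followed by id true with FIRST {id}. Thus FOLLOW(S) = {$, id}.
FOLLOW(D): in S->D do, D is followed by do with FIRST {do}; in J->D true else, D is followed by true else with FIRST {true}. Thus FOLLOW(D) = {do, true}.
FOLLOW(J): in S->id J, the suffix after J is empty, so FOLLOW(J) ⊇ FOLLOW(S) = {$, id}. Thus FOLLOW(J) = {$, id}.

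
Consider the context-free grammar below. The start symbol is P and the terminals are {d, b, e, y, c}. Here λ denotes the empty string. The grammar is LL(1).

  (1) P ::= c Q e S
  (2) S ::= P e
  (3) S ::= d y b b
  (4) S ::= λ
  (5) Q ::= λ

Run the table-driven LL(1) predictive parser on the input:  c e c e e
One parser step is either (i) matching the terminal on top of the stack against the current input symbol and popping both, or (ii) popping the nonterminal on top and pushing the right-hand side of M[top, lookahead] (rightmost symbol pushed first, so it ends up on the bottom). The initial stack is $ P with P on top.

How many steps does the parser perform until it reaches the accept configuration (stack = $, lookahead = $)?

      Stack        Input        Action
   1  $ P          c e c e e $  expand P ::= c Q e S
   2  $ S e Q c    c e c e e $  match c
   3  $ S e Q      e c e e $    expand Q ::= λ
   4  $ S e        e c e e $    match e
   5  $ S          c e e $      expand S ::= P e
   6  $ e P        c e e $      expand P ::= c Q e S
   7  $ e S e Q c  c e e $      match c
   8  $ e S e Q    e e $        expand Q ::= λ
   9  $ e S e      e e $        match e
  10  $ e S        e $          expand S ::= λ
  11  $ e          e $          match e
Accept reached after 11 steps.

11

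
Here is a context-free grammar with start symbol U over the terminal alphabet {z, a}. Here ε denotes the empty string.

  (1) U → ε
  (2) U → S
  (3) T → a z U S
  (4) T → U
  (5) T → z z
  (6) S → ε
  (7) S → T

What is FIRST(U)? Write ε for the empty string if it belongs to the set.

FIRST(U): from U→ε we get {ε}; from U→S we get {ε, a, z}. So FIRST(U) = {ε, a, z}.
FIRST(T): from T→a z U S we get {a}; from T→U we get {ε, a, z}; from T→z z we get {z}. So FIRST(T) = {ε, a, z}.
FIRST(S): from S→ε we get {ε}; from S→T we get {ε, a, z}. So FIRST(S) = {ε, a, z}.

{ε, a, z}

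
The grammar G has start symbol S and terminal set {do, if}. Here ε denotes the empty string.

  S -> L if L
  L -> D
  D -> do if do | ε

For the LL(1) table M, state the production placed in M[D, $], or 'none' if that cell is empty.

FIRST(D): from D->do if do we get {do}; from D->ε we get {ε}. So FIRST(D) = {ε, do}.
FIRST(L): from L->D we get {ε, do}. So FIRST(L) = {ε, do}.
FIRST(S): from S->L if L we get {do, if}. So FIRST(S) = {do, if}.
FOLLOW(S) includes $ since S is the start symbol.
FOLLOW(L): in S->L if L (occurrence 1), L is followed by if L with FIRST {if}; in S->L if L (occurrence 2), the suffix after L is empty, so FOLLOW(L) ⊇ FOLLOW(S) = {$}. Thus FOLLOW(L) = {$, if}.
FOLLOW(D): in L->D, the suffix after D is empty, so FOLLOW(D) ⊇ FOLLOW(L) = {$, if}. Thus FOLLOW(D) = {$, if}.
For D -> do if do: FIRST(do if do) = {do}, so it goes in M[D, t] for t ∈ {do}.
For D -> ε: FIRST(ε) = {ε}, so it goes in M[D, t] for t ∈ {}; since ε ∈ FIRST, also for every t ∈ FOLLOW(D) = {$, if}.

D -> ε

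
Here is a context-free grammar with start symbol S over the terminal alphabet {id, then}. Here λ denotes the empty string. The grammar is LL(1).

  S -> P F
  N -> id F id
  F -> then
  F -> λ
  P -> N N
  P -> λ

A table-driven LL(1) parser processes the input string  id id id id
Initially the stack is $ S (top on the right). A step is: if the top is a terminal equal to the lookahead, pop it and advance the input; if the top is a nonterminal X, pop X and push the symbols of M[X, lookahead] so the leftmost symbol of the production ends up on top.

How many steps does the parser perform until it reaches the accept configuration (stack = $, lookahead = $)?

step 1: stack=$ S  input=id id id id $  — expand S -> P F
step 2: stack=$ F P  input=id id id id $  — expand P -> N N
step 3: stack=$ F N N  input=id id id id $  — expand N -> id F id
step 4: stack=$ F N id F id  input=id id id id $  — match id
step 5: stack=$ F N id F  input=id id id $  — expand F -> λ
step 6: stack=$ F N id  input=id id id $  — match id
step 7: stack=$ F N  input=id id $  — expand N -> id F id
step 8: stack=$ F id F id  input=id id $  — match id
step 9: stack=$ F id F  input=id $  — expand F -> λ
step 10: stack=$ F id  input=id $  — match id
step 11: stack=$ F  input=$  — expand F -> λ
Accept reached after 11 steps.

11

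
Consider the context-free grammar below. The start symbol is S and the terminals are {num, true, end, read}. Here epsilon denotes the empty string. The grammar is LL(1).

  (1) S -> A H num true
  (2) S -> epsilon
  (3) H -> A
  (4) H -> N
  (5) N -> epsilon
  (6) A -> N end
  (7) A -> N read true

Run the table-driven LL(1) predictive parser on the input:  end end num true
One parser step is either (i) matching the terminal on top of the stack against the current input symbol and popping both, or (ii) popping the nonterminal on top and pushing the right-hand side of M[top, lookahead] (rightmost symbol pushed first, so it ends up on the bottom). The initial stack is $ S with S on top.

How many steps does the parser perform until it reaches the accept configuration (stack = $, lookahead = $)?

step 1: stack=$ S  input=end end num true $  — expand S -> A H num true
step 2: stack=$ true num H A  input=end end num true $  — expand A -> N end
step 3: stack=$ true num H end N  input=end end num true $  — expand N -> epsilon
step 4: stack=$ true num H end  input=end end num true $  — match end
step 5: stack=$ true num H  input=end num true $  — expand H -> A
step 6: stack=$ true num A  input=end num true $  — expand A -> N end
step 7: stack=$ true num end N  input=end num true $  — expand N -> epsilon
step 8: stack=$ true num end  input=end num true $  — match end
step 9: stack=$ true num  input=num true $  — match num
step 10: stack=$ true  input=true $  — match true
Accept reached after 10 steps.

10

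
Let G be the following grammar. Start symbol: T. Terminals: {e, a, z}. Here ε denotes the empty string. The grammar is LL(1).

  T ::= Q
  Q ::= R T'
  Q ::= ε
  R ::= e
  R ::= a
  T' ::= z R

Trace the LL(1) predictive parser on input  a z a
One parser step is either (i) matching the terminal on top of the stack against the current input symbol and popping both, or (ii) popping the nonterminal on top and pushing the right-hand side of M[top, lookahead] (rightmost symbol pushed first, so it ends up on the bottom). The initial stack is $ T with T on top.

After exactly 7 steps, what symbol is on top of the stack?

     Stack   Input    Action
  1  $ T     a z a $  expand T ::= Q
  2  $ Q     a z a $  expand Q ::= R T'
  3  $ T' R  a z a $  expand R ::= a
  4  $ T' a  a z a $  match a
  5  $ T'    z a $    expand T' ::= z R
  6  $ R z   z a $    match z
  7  $ R     a $      expand R ::= a
Stack after step 7: $ a (top = a).

a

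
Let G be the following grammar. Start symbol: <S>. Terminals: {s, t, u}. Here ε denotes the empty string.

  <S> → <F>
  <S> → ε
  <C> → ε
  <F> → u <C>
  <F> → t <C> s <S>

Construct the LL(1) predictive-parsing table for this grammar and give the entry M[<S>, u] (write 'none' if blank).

<S> → <F>

FIRST(<C>) = {ε}
FIRST(<F>) = {t, u}
FIRST(<S>) = {ε, t, u}  (via <F>)
FOLLOW(<S>) includes $ since <S> is the start symbol.
FOLLOW(<S>): in <F>→t <C> s <S>, the suffix after <S> is empty, so FOLLOW(<S>) ⊇ FOLLOW(<F>) = {$}. Thus FOLLOW(<S>) = {$}.
FOLLOW(<F>): in <S>→<F>, the suffix after <F> is empty, so FOLLOW(<F>) ⊇ FOLLOW(<S>) = {$}. Thus FOLLOW(<F>) = {$}.
For <S> → <F>: FIRST(<F>) = {t, u}, so it goes in M[<S>, t] for t ∈ {t, u}.
For <S> → ε: FIRST(ε) = {ε}, so it goes in M[<S>, t] for t ∈ {}; since ε ∈ FIRST, also for every t ∈ FOLLOW(<S>) = {$}.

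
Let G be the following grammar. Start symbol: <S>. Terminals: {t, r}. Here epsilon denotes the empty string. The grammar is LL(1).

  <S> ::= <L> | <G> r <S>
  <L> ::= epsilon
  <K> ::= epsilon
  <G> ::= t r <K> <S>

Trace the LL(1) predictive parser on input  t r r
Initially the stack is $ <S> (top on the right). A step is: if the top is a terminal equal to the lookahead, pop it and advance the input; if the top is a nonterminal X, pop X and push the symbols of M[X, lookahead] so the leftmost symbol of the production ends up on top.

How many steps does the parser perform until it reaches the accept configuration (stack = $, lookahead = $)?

10

step 1: stack=$ <S>  input=t r r $  — expand <S> ::= <G> r <S>
step 2: stack=$ <S> r <G>  input=t r r $  — expand <G> ::= t r <K> <S>
step 3: stack=$ <S> r <S> <K> r t  input=t r r $  — match t
step 4: stack=$ <S> r <S> <K> r  input=r r $  — match r
step 5: stack=$ <S> r <S> <K>  input=r $  — expand <K> ::= epsilon
step 6: stack=$ <S> r <S>  input=r $  — expand <S> ::= <L>
step 7: stack=$ <S> r <L>  input=r $  — expand <L> ::= epsilon
step 8: stack=$ <S> r  input=r $  — match r
step 9: stack=$ <S>  input=$  — expand <S> ::= <L>
step 10: stack=$ <L>  input=$  — expand <L> ::= epsilon
Accept reached after 10 steps.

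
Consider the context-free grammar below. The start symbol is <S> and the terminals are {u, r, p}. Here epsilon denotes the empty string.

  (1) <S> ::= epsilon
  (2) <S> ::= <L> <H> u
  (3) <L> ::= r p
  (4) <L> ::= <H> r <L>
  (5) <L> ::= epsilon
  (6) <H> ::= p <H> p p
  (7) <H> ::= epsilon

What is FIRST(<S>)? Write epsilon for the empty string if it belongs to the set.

FIRST(<H>): from <H>::=p <H> p p we get {p}; from <H>::=epsilon we get {epsilon}. So FIRST(<H>) = {epsilon, p}.
FIRST(<L>): from <L>::=r p we get {r}; from <L>::=<H> r <L> we get {p, r}; from <L>::=epsilon we get {epsilon}. So FIRST(<L>) = {epsilon, p, r}.
FIRST(<S>): from <S>::=epsilon we get {epsilon}; from <S>::=<L> <H> u we get {p, r, u}. So FIRST(<S>) = {epsilon, p, r, u}.

{epsilon, p, r, u}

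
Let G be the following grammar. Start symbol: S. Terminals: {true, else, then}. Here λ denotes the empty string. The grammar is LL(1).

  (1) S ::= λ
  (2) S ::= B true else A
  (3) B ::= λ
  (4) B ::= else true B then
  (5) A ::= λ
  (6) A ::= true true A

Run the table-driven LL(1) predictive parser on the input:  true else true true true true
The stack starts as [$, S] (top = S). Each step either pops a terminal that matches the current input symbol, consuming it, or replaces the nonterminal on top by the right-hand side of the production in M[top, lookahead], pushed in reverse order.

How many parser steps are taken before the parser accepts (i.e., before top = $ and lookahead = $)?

11

      Stack            Input                            Action
   1  $ S              true else true true true true $  expand S ::= B true else A
   2  $ A else true B  true else true true true true $  expand B ::= λ
   3  $ A else true    true else true true true true $  match true
   4  $ A else         else true true true true $       match else
   5  $ A              true true true true $            expand A ::= true true A
   6  $ A true true    true true true true $            match true
   7  $ A true         true true true $                 match true
   8  $ A              true true $                      expand A ::= true true A
   9  $ A true true    true true $                      match true
  10  $ A true         true $                           match true
  11  $ A              $                                expand A ::= λ
Accept reached after 11 steps.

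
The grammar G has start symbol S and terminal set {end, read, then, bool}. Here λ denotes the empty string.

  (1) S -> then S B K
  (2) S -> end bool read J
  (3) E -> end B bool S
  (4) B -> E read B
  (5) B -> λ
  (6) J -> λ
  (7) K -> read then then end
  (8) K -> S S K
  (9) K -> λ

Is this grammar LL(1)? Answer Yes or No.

FIRST(S) = {end, then}
FIRST(E) = {end}
FIRST(B) = {λ, end}
FIRST(J) = {λ}
FIRST(K) = {λ, end, read, then}
FOLLOW(S) = {$, end, read, then}
FOLLOW(E) = {read}
FOLLOW(B) = {$, bool, end, read, then}
FOLLOW(J) = {$, end, read, then}
FOLLOW(K) = {$, end, read, then}
Cell M[B, end] receives both B -> E read B and B -> λ — the grammar is not LL(1).

No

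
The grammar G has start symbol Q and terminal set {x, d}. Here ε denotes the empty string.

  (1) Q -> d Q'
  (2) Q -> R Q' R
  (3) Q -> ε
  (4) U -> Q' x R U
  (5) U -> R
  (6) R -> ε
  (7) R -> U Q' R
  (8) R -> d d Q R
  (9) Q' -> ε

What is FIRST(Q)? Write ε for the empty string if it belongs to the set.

FIRST(Q') = {ε}
FIRST(Q) = {ε, d, x}  (via R Q' R)
FIRST(U) = {ε, d, x}  (via Q' x R U, R)
FIRST(R) = {ε, d, x}  (via U Q' R)

{ε, d, x}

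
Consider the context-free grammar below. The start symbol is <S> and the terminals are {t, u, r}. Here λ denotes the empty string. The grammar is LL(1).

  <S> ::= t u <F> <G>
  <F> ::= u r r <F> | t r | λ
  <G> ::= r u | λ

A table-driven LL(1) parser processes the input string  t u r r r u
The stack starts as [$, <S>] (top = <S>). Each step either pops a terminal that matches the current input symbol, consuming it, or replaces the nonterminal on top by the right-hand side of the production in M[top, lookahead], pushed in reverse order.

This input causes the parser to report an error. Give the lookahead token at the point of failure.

r

     Stack          Input          Action
  1  $ <S>          t u r r r u $  expand <S> ::= t u <F> <G>
  2  $ <G> <F> u t  t u r r r u $  match t
  3  $ <G> <F> u    u r r r u $    match u
  4  $ <G> <F>      r r r u $      expand <F> ::= λ
  5  $ <G>          r r r u $      expand <G> ::= r u
  6  $ u r          r r r u $      match r
  7  $ u            r r u $        error: top is terminal u but lookahead is r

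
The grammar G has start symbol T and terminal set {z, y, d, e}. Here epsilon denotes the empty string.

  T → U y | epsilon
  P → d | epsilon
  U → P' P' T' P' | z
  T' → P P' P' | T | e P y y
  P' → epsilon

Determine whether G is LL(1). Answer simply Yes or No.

FIRST(T) = {epsilon, d, e, y, z}
FIRST(P) = {epsilon, d}
FIRST(U) = {epsilon, d, e, y, z}
FIRST(T') = {epsilon, d, e, y, z}
FIRST(P') = {epsilon}
FOLLOW(T) = {$, y}
FOLLOW(P) = {y}
FOLLOW(U) = {y}
FOLLOW(T') = {y}
FOLLOW(P') = {d, e, y, z}
Cell M[T, y] receives both T → U y and T → epsilon — the grammar is not LL(1).

No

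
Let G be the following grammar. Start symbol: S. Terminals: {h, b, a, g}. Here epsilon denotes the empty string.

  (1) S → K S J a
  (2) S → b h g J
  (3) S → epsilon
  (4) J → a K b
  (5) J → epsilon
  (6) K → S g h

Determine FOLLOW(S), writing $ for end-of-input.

{$, a, g}

FIRST(J) = {epsilon, a}
FIRST(S) = {epsilon, b, g}  (via K S J a)
FIRST(K) = {b, g}  (via S g h)
FOLLOW(S) includes $ since S is the start symbol.
FOLLOW(S): in S→K S J a, S is followed by J a with FIRST {a}; in K→S g h, S is followed by g h with FIRST {g}. Thus FOLLOW(S) = {$, a, g}.
FOLLOW(J): in S→K S J a, J is followed by a with FIRST {a}; in S→b h g J, the suffix after J is empty, so FOLLOW(J) ⊇ FOLLOW(S) = {$, a, g}. Thus FOLLOW(J) = {$, a, g}.
FOLLOW(K): in S→K S J a, K is followed by S J a with FIRST {a, b, g}; in J→a K b, K is followed by b with FIRST {b}. Thus FOLLOW(K) = {a, b, g}.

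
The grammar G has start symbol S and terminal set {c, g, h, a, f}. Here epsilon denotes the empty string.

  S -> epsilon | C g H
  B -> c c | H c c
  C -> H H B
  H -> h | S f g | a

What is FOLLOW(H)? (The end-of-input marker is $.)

{$, a, c, f, h}

FIRST(S): from S->epsilon we get {epsilon}; from S->C g H we get {a, f, h}. So FIRST(S) = {epsilon, a, f, h}.
FIRST(H): from H->h we get {h}; from H->S f g we get {a, f, h}; from H->a we get {a}. So FIRST(H) = {a, f, h}.
FIRST(B): from B->c c we get {c}; from B->H c c we get {a, f, h}. So FIRST(B) = {a, c, f, h}.
FIRST(C): from C->H H B we get {a, f, h}. So FIRST(C) = {a, f, h}.
FOLLOW(S) includes $ since S is the start symbol.
FOLLOW(S): in H->S f g, S is followed by f g with FIRST {f}. Thus FOLLOW(S) = {$, f}.
FOLLOW(C): in S->C g H, C is followed by g H with FIRST {g}. Thus FOLLOW(C) = {g}.
FOLLOW(B): in C->H H B, the suffix after B is empty, so FOLLOW(B) ⊇ FOLLOW(C) = {g}. Thus FOLLOW(B) = {g}.
FOLLOW(H): in S->C g H, the suffix after H is empty, so FOLLOW(H) ⊇ FOLLOW(S) = {$, f}; in B->H c c, H is followed by c c with FIRST {c}; in C->H H B (occurrence 1), H is followed by H B with FIRST {a, f, h}; in C->H H B (occurrence 2), H is followed by B with FIRST {a, c, f, h}. Thus FOLLOW(H) = {$, a, c, f, h}.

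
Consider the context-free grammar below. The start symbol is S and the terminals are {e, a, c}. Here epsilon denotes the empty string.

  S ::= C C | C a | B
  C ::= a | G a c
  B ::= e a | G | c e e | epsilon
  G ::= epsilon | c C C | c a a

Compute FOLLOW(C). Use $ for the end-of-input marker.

{$, a, c}

FIRST(G): from G::=epsilon we get {epsilon}; from G::=c C C we get {c}; from G::=c a a we get {c}. So FIRST(G) = {epsilon, c}.
FIRST(C): from C::=a we get {a}; from C::=G a c we get {a, c}. So FIRST(C) = {a, c}.
FIRST(B): from B::=e a we get {e}; from B::=G we get {epsilon, c}; from B::=c e e we get {c}; from B::=epsilon we get {epsilon}. So FIRST(B) = {epsilon, c, e}.
FIRST(S): from S::=C C we get {a, c}; from S::=C a we get {a, c}; from S::=B we get {epsilon, c, e}. So FIRST(S) = {epsilon, a, c, e}.
FOLLOW(S) includes $ since S is the start symbol.
FOLLOW(S): S appears on no right-hand side. Thus FOLLOW(S) = {$}.
FOLLOW(B): in S::=B, the suffix after B is empty, so FOLLOW(B) ⊇ FOLLOW(S) = {$}. Thus FOLLOW(B) = {$}.
FOLLOW(G): in C::=G a c, G is followed by a c with FIRST {a}; in B::=G, the suffix after G is empty, so FOLLOW(G) ⊇ FOLLOW(B) = {$}. Thus FOLLOW(G) = {$, a}.
FOLLOW(C): in S::=C C (occurrence 1), C is followed by C with FIRST {a, c}; in S::=C C (occurrence 2), the suffix after C is empty, so FOLLOW(C) ⊇ FOLLOW(S) = {$}; in S::=C a, C is followed by a with FIRST {a}; in G::=c C C (occurrence 1), C is followed by C with FIRST {a, c}; in G::=c C C (occurrence 2), the suffix after C is empty, so FOLLOW(C) ⊇ FOLLOW(G) = {$, a}. Thus FOLLOW(C) = {$, a, c}.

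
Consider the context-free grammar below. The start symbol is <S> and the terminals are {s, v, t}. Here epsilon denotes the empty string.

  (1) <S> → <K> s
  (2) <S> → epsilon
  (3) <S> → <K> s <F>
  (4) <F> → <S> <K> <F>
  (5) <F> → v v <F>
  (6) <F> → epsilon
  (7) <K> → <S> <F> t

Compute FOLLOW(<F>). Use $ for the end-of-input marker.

FIRST(<S>) = {epsilon, t, v}  (via <K> s, <K> s <F>)
FIRST(<F>) = {epsilon, t, v}  (via <S> <K> <F>)
FIRST(<K>) = {t, v}  (via <S> <F> t)
FOLLOW(<S>) includes $ since <S> is the start symbol.
FOLLOW(<S>): in <F>→<S> <K> <F>, <S> is followed by <K> <F> with FIRST {t, v}; in <K>→<S> <F> t, <S> is followed by <F> t with FIRST {t, v}. Thus FOLLOW(<S>) = {$, t, v}.
FOLLOW(<F>): in <S>→<K> s <F>, the suffix after <F> is empty, so FOLLOW(<F>) ⊇ FOLLOW(<S>) = {$, t, v}; in <F>→<S> <K> <F>, the suffix after <F> is empty (adds nothing new); in <F>→v v <F>, the suffix after <F> is empty (adds nothing new); in <K>→<S> <F> t, <F> is followed by t with FIRST {t}. Thus FOLLOW(<F>) = {$, t, v}.
FOLLOW(<K>): in <S>→<K> s, <K> is followed by s with FIRST {s}; in <S>→<K> s <F>, <K> is followed by s <F> with FIRST {s}; in <F>→<S> <K> <F>, <K> is followed by <F> with FIRST {epsilon, t, v}; in <F>→<S> <K> <F>, the suffix after <K> is nullable, so FOLLOW(<K>) ⊇ FOLLOW(<F>) = {$, t, v}. Thus FOLLOW(<K>) = {$, s, t, v}.

{$, t, v}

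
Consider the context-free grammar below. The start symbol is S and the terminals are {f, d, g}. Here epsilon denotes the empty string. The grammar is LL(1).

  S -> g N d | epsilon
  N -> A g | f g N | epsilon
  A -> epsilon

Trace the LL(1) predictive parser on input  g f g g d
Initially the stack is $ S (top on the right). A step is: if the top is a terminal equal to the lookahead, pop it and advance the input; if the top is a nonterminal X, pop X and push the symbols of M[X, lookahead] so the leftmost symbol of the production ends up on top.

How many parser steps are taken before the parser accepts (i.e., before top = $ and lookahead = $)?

9

     Stack      Input        Action
  1  $ S        g f g g d $  expand S -> g N d
  2  $ d N g    g f g g d $  match g
  3  $ d N      f g g d $    expand N -> f g N
  4  $ d N g f  f g g d $    match f
  5  $ d N g    g g d $      match g
  6  $ d N      g d $        expand N -> A g
  7  $ d g A    g d $        expand A -> epsilon
  8  $ d g      g d $        match g
  9  $ d        d $          match d
Accept reached after 9 steps.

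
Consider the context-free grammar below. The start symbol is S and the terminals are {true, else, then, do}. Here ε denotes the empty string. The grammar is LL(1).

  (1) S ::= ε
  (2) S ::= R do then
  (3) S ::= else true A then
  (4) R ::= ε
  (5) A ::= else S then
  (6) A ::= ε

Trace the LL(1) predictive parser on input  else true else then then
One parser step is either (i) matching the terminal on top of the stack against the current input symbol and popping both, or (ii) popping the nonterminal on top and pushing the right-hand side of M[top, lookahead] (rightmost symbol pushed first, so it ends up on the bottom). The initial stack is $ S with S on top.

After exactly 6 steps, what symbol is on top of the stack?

then

     Stack               Input                       Action
  1  $ S                 else true else then then $  expand S ::= else true A then
  2  $ then A true else  else true else then then $  match else
  3  $ then A true       true else then then $       match true
  4  $ then A            else then then $            expand A ::= else S then
  5  $ then then S else  else then then $            match else
  6  $ then then S       then then $                 expand S ::= ε
Stack after step 6: $ then then (top = then).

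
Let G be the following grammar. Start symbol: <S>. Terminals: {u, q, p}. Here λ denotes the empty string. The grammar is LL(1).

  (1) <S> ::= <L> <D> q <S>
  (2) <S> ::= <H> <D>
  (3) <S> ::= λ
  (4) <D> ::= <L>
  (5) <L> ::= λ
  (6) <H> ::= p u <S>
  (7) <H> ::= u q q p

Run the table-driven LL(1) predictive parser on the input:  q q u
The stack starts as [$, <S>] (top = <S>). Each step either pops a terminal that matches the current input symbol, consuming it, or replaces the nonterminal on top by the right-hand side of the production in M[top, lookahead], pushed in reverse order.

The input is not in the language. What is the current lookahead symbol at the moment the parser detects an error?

      Stack            Input    Action
   1  $ <S>            q q u $  expand <S> ::= <L> <D> q <S>
   2  $ <S> q <D> <L>  q q u $  expand <L> ::= λ
   3  $ <S> q <D>      q q u $  expand <D> ::= <L>
   4  $ <S> q <L>      q q u $  expand <L> ::= λ
   5  $ <S> q          q q u $  match q
   6  $ <S>            q u $    expand <S> ::= <L> <D> q <S>
   7  $ <S> q <D> <L>  q u $    expand <L> ::= λ
   8  $ <S> q <D>      q u $    expand <D> ::= <L>
   9  $ <S> q <L>      q u $    expand <L> ::= λ
  10  $ <S> q          q u $    match q
  11  $ <S>            u $      expand <S> ::= <H> <D>
  12  $ <D> <H>        u $      expand <H> ::= u q q p
  13  $ <D> p q q u    u $      match u
  14  $ <D> p q q      $        error: top is terminal q but lookahead is $

$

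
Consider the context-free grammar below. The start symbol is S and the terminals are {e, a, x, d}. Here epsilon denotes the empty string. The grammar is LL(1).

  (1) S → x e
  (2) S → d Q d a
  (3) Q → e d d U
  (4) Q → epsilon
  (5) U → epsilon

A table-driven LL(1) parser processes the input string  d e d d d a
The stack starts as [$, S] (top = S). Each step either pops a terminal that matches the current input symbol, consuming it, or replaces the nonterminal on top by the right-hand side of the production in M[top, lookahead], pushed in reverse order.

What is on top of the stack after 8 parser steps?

a

step 1: stack=$ S  input=d e d d d a $  — expand S → d Q d a
step 2: stack=$ a d Q d  input=d e d d d a $  — match d
step 3: stack=$ a d Q  input=e d d d a $  — expand Q → e d d U
step 4: stack=$ a d U d d e  input=e d d d a $  — match e
step 5: stack=$ a d U d d  input=d d d a $  — match d
step 6: stack=$ a d U d  input=d d a $  — match d
step 7: stack=$ a d U  input=d a $  — expand U → epsilon
step 8: stack=$ a d  input=d a $  — match d
Stack after step 8: $ a (top = a).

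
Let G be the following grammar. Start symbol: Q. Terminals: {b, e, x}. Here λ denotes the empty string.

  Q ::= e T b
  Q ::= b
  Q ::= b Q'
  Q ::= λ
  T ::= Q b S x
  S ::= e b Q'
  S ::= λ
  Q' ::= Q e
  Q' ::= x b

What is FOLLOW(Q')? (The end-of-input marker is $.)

FIRST(Q) = {λ, b, e}
FIRST(S) = {λ, e}
FIRST(T) = {b, e}  (via Q b S x)
FIRST(Q') = {b, e, x}  (via Q e)
FOLLOW(Q) includes $ since Q is the start symbol.
FOLLOW(Q): in T::=Q b S x, Q is followed by b S x with FIRST {b}; in Q'::=Q e, Q is followed by e with FIRST {e}. Thus FOLLOW(Q) = {$, b, e}.
FOLLOW(T): in Q::=e T b, T is followed by b with FIRST {b}. Thus FOLLOW(T) = {b}.
FOLLOW(S): in T::=Q b S x, S is followed by x with FIRST {x}. Thus FOLLOW(S) = {x}.
FOLLOW(Q'): in Q::=b Q', the suffix after Q' is empty, so FOLLOW(Q') ⊇ FOLLOW(Q) = {$, b, e}; in S::=e b Q', the suffix after Q' is empty, so FOLLOW(Q') ⊇ FOLLOW(S) = {x}. Thus FOLLOW(Q') = {$, b, e, x}.

{$, b, e, x}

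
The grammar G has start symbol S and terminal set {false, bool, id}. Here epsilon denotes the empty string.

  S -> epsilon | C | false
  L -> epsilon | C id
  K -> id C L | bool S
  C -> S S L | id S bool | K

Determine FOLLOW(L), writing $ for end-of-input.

FIRST(K): from K->id C L we get {id}; from K->bool S we get {bool}. So FIRST(K) = {bool, id}.
FIRST(S): from S->epsilon we get {epsilon}; from S->C we get {epsilon, bool, false, id}; from S->false we get {false}. So FIRST(S) = {epsilon, bool, false, id}.
FIRST(L): from L->epsilon we get {epsilon}; from L->C id we get {bool, false, id}. So FIRST(L) = {epsilon, bool, false, id}.
FIRST(C): from C->S S L we get {epsilon, bool, false, id}; from C->id S bool we get {id}; from C->K we get {bool, id}. So FIRST(C) = {epsilon, bool, false, id}.
FOLLOW(S) includes $ since S is the start symbol.
FOLLOW(S): in K->bool S, the suffix after S is empty, so FOLLOW(S) ⊇ FOLLOW(K) = {$, bool, false, id}; in C->S S L (occurrence 1), S is followed by S L with FIRST {epsilon, bool, false, id}; in C->S S L (occurrence 1), the suffix after S is nullable, so FOLLOW(S) ⊇ FOLLOW(C) = {$, bool, false, id}; in C->S S L (occurrence 2), S is followed by L with FIRST {epsilon, bool, false, id}; in C->S S L (occurrence 2), the suffix after S is nullable, so FOLLOW(S) ⊇ FOLLOW(C) = {$, bool, false, id}; in C->id S bool, S is followed by bool with FIRST {bool}. Thus FOLLOW(S) = {$, bool, false, id}.
FOLLOW(L): in K->id C L, the suffix after L is empty, so FOLLOW(L) ⊇ FOLLOW(K) = {$, bool, false, id}; in C->S S L, the suffix after L is empty, so FOLLOW(L) ⊇ FOLLOW(C) = {$, bool, false, id}. Thus FOLLOW(L) = {$, bool, false, id}.
FOLLOW(K): in C->K, the suffix after K is empty, so FOLLOW(K) ⊇ FOLLOW(C) = {$, bool, false, id}. Thus FOLLOW(K) = {$, bool, false, id}.
FOLLOW(C): in S->C, the suffix after C is empty, so FOLLOW(C) ⊇ FOLLOW(S) = {$, bool, false, id}; in L->C id, C is followed by id with FIRST {id}; in K->id C L, C is followed by L with FIRST {epsilon, bool, false, id}; in K->id C L, the suffix after C is nullable, so FOLLOW(C) ⊇ FOLLOW(K) = {$, bool, false, id}. Thus FOLLOW(C) = {$, bool, false, id}.

{$, bool, false, id}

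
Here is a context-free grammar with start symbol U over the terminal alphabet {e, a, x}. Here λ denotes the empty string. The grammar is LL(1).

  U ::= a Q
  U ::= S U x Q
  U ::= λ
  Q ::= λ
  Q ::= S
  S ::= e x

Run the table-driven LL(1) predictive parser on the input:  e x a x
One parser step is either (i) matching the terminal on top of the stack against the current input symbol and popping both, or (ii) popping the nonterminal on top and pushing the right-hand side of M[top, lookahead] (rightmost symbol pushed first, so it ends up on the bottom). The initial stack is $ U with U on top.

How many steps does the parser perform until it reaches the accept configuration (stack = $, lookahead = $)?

     Stack        Input      Action
  1  $ U          e x a x $  expand U ::= S U x Q
  2  $ Q x U S    e x a x $  expand S ::= e x
  3  $ Q x U x e  e x a x $  match e
  4  $ Q x U x    x a x $    match x
  5  $ Q x U      a x $      expand U ::= a Q
  6  $ Q x Q a    a x $      match a
  7  $ Q x Q      x $        expand Q ::= λ
  8  $ Q x        x $        match x
  9  $ Q          $          expand Q ::= λ
Accept reached after 9 steps.

9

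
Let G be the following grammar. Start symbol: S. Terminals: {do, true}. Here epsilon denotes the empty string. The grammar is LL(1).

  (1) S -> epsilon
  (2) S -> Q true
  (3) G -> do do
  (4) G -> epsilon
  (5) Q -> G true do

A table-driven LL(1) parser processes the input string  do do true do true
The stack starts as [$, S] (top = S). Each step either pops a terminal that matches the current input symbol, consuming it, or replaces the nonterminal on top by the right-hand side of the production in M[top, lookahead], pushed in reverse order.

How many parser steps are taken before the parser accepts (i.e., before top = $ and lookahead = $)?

step 1: stack=$ S  input=do do true do true $  — expand S -> Q true
step 2: stack=$ true Q  input=do do true do true $  — expand Q -> G true do
step 3: stack=$ true do true G  input=do do true do true $  — expand G -> do do
step 4: stack=$ true do true do do  input=do do true do true $  — match do
step 5: stack=$ true do true do  input=do true do true $  — match do
step 6: stack=$ true do true  input=true do true $  — match true
step 7: stack=$ true do  input=do true $  — match do
step 8: stack=$ true  input=true $  — match true
Accept reached after 8 steps.

8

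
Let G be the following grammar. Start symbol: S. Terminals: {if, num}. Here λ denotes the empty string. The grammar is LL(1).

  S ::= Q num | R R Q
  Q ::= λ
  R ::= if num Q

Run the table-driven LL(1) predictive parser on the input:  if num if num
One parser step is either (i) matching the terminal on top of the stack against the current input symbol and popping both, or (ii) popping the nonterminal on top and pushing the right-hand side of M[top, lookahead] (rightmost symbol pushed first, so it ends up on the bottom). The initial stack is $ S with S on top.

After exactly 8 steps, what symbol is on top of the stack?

step 1: stack=$ S  input=if num if num $  — expand S ::= R R Q
step 2: stack=$ Q R R  input=if num if num $  — expand R ::= if num Q
step 3: stack=$ Q R Q num if  input=if num if num $  — match if
step 4: stack=$ Q R Q num  input=num if num $  — match num
step 5: stack=$ Q R Q  input=if num $  — expand Q ::= λ
step 6: stack=$ Q R  input=if num $  — expand R ::= if num Q
step 7: stack=$ Q Q num if  input=if num $  — match if
step 8: stack=$ Q Q num  input=num $  — match num
Stack after step 8: $ Q Q (top = Q).

Q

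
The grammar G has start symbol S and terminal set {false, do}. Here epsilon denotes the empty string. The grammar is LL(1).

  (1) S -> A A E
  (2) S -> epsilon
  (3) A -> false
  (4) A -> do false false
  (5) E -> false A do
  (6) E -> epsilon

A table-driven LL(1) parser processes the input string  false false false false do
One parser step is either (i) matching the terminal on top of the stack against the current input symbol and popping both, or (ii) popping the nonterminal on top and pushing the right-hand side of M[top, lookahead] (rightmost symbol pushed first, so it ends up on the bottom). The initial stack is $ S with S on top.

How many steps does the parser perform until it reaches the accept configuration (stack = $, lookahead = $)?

      Stack         Input                         Action
   1  $ S           false false false false do $  expand S -> A A E
   2  $ E A A       false false false false do $  expand A -> false
   3  $ E A false   false false false false do $  match false
   4  $ E A         false false false do $        expand A -> false
   5  $ E false     false false false do $        match false
   6  $ E           false false do $              expand E -> false A do
   7  $ do A false  false false do $              match false
   8  $ do A        false do $                    expand A -> false
   9  $ do false    false do $                    match false
  10  $ do          do $                          match do
Accept reached after 10 steps.

10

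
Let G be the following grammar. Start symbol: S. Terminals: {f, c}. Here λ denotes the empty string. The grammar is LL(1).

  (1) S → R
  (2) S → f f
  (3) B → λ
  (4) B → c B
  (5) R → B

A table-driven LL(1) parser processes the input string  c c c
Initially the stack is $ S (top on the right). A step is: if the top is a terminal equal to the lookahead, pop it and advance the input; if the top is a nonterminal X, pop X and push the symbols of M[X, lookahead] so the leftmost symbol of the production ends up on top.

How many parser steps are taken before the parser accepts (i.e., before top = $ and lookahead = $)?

9

step 1: stack=$ S  input=c c c $  — expand S → R
step 2: stack=$ R  input=c c c $  — expand R → B
step 3: stack=$ B  input=c c c $  — expand B → c B
step 4: stack=$ B c  input=c c c $  — match c
step 5: stack=$ B  input=c c $  — expand B → c B
step 6: stack=$ B c  input=c c $  — match c
step 7: stack=$ B  input=c $  — expand B → c B
step 8: stack=$ B c  input=c $  — match c
step 9: stack=$ B  input=$  — expand B → λ
Accept reached after 9 steps.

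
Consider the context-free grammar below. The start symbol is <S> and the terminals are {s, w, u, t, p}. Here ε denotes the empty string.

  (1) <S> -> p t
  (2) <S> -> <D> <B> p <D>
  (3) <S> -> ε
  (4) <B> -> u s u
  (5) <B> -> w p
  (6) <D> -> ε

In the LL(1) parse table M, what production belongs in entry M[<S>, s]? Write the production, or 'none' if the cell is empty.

none

FIRST(<B>) = {u, w}
FIRST(<D>) = {ε}
FIRST(<S>) = {ε, p, u, w}  (via <D> <B> p <D>)
FOLLOW(<S>) includes $ since <S> is the start symbol.
FOLLOW(<S>): <S> appears on no right-hand side. Thus FOLLOW(<S>) = {$}.
For <S> -> p t: FIRST(p t) = {p}, so it goes in M[<S>, t] for t ∈ {p}.
For <S> -> <D> <B> p <D>: FIRST(<D> <B> p <D>) = {u, w}, so it goes in M[<S>, t] for t ∈ {u, w}.
For <S> -> ε: FIRST(ε) = {ε}, so it goes in M[<S>, t] for t ∈ {}; since ε ∈ FIRST, also for every t ∈ FOLLOW(<S>) = {$}.
None of these place a production in M[<S>, s].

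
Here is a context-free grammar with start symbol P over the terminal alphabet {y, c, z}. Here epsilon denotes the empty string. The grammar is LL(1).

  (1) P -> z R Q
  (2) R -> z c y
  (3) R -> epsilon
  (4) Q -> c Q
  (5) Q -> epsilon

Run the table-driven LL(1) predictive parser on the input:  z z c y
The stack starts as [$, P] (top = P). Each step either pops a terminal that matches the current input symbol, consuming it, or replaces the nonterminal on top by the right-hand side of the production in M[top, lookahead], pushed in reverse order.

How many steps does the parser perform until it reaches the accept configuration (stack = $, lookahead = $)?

7

     Stack      Input      Action
  1  $ P        z z c y $  expand P -> z R Q
  2  $ Q R z    z z c y $  match z
  3  $ Q R      z c y $    expand R -> z c y
  4  $ Q y c z  z c y $    match z
  5  $ Q y c    c y $      match c
  6  $ Q y      y $        match y
  7  $ Q        $          expand Q -> epsilon
Accept reached after 7 steps.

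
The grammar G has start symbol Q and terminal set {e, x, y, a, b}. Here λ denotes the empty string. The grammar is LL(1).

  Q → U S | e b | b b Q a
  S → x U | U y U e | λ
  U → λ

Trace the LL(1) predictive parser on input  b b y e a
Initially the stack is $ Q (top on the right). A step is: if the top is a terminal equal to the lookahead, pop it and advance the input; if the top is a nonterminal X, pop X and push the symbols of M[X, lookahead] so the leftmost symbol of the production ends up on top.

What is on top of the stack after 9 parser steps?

e

step 1: stack=$ Q  input=b b y e a $  — expand Q → b b Q a
step 2: stack=$ a Q b b  input=b b y e a $  — match b
step 3: stack=$ a Q b  input=b y e a $  — match b
step 4: stack=$ a Q  input=y e a $  — expand Q → U S
step 5: stack=$ a S U  input=y e a $  — expand U → λ
step 6: stack=$ a S  input=y e a $  — expand S → U y U e
step 7: stack=$ a e U y U  input=y e a $  — expand U → λ
step 8: stack=$ a e U y  input=y e a $  — match y
step 9: stack=$ a e U  input=e a $  — expand U → λ
Stack after step 9: $ a e (top = e).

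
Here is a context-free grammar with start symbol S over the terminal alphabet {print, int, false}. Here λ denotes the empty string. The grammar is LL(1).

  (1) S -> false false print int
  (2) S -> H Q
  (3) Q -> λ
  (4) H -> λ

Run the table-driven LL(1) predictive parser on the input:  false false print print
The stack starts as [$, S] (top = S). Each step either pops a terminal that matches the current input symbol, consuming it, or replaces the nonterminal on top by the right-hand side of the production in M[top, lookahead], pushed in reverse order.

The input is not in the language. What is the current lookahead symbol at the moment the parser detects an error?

     Stack                    Input                      Action
  1  $ S                      false false print print $  expand S -> false false print int
  2  $ int print false false  false false print print $  match false
  3  $ int print false        false print print $        match false
  4  $ int print              print print $              match print
  5  $ int                    print $                    error: top is terminal int but lookahead is print

print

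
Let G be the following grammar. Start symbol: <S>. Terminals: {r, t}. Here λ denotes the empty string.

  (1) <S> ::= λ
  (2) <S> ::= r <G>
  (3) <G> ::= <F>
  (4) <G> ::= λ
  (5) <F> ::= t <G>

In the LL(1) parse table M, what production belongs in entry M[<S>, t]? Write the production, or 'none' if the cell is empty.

none

FIRST(<S>): from <S>::=λ we get {λ}; from <S>::=r <G> we get {r}. So FIRST(<S>) = {λ, r}.
FIRST(<F>): from <F>::=t <G> we get {t}. So FIRST(<F>) = {t}.
FIRST(<G>): from <G>::=<F> we get {t}; from <G>::=λ we get {λ}. So FIRST(<G>) = {λ, t}.
FOLLOW(<S>) includes $ since <S> is the start symbol.
FOLLOW(<S>): <S> appears on no right-hand side. Thus FOLLOW(<S>) = {$}.
For <S> ::= λ: FIRST(λ) = {λ}, so it goes in M[<S>, t] for t ∈ {}; since λ ∈ FIRST, also for every t ∈ FOLLOW(<S>) = {$}.
For <S> ::= r <G>: FIRST(r <G>) = {r}, so it goes in M[<S>, t] for t ∈ {r}.
None of these place a production in M[<S>, t].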